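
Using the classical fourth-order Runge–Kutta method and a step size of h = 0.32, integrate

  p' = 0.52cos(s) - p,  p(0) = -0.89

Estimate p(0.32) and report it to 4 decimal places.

RK4: k1 = f(s_n, p_n); k2 = f(s_n + h/2, p_n + (h/2)·k1); k3 = f(s_n + h/2, p_n + (h/2)·k2); k4 = f(s_n + h, p_n + h·k3); p_{n+1} = p_n + (h/6)·(k1 + 2k2 + 2k3 + k4).
s=0.000000, p=-0.890000:
  k1 = f(0.000000, -0.890000) = 1.410000
  k2 = f(0.160000, -0.664400) = 1.177758
  k3 = f(0.160000, -0.701559) = 1.214917
  k4 = f(0.320000, -0.501227) = 0.994829
  p ← -0.890000 + (0.32/6)·(k1 + 2k2 + 2k3 + k4) = -0.506524
p(0.32) ≈ -0.5065

-0.5065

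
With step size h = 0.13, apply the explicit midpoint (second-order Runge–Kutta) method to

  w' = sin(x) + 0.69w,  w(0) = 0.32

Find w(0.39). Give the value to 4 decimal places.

0.5002

Midpoint: k1 = f(x_n, w_n); k2 = f(x_n + h/2, w_n + (h/2)·k1); w_{n+1} = w_n + h·k2.
x=0.000000, w=0.320000:
  k1 = f(0.000000, 0.320000) = 0.220800
  k2 = f(0.065000, 0.334352) = 0.295657
  w ← 0.320000 + 0.13·0.295657 = 0.358435
x=0.130000, w=0.358435:
  k1 = f(0.130000, 0.358435) = 0.376955
  k2 = f(0.195000, 0.382937) = 0.457993
  w ← 0.358435 + 0.13·0.457993 = 0.417975
x=0.260000, w=0.417975:
  k1 = f(0.260000, 0.417975) = 0.545483
  k2 = f(0.325000, 0.453431) = 0.632176
  w ← 0.417975 + 0.13·0.632176 = 0.500157
w(0.39) ≈ 0.5002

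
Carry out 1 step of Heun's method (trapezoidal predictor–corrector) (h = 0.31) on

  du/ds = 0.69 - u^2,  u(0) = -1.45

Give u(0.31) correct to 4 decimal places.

-2.1144

Heun: k1 = f(s_n, u_n); k2 = f(s_n + h, u_n + h·k1); u_{n+1} = u_n + (h/2)·(k1 + k2).
s=0.000000, u=-1.450000:
  k1 = f(0.000000, -1.450000) = -1.412500
  k2 = f(0.310000, -1.887875) = -2.874072
  u ← -1.450000 + (0.31/2)·(-1.412500 + (-2.874072)) = -2.114419
u(0.31) ≈ -2.1144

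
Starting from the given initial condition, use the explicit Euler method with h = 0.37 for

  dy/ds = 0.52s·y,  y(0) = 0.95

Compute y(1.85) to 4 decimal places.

Euler: y_{n+1} = y_n + h·f(s_n, y_n).
s=0.000000, y=0.950000: f=0.000000 → y ← 0.950000 + 0.37·0.000000 = 0.950000
s=0.370000, y=0.950000: f=0.182780 → y ← 0.950000 + 0.37·0.182780 = 1.017629
s=0.740000, y=1.017629: f=0.391583 → y ← 1.017629 + 0.37·0.391583 = 1.162514
s=1.110000, y=1.162514: f=0.671003 → y ← 1.162514 + 0.37·0.671003 = 1.410786
s=1.480000, y=1.410786: f=1.085741 → y ← 1.410786 + 0.37·1.085741 = 1.812510
y(1.85) ≈ 1.8125

1.8125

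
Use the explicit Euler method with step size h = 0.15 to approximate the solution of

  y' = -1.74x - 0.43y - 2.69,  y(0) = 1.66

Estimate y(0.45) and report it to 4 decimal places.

Euler: y_{n+1} = y_n + h·f(x_n, y_n).
x=0.000000, y=1.660000: f=-3.403800 → y ← 1.660000 + 0.15·(-3.403800) = 1.149430
x=0.150000, y=1.149430: f=-3.445255 → y ← 1.149430 + 0.15·(-3.445255) = 0.632642
x=0.300000, y=0.632642: f=-3.484036 → y ← 0.632642 + 0.15·(-3.484036) = 0.110036
y(0.45) ≈ 0.1100

0.1100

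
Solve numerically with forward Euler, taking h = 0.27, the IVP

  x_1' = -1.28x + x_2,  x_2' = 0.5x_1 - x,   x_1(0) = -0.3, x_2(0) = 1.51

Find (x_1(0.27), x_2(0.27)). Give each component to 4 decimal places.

Euler on (x_1,x_2): x_1_{n+1} = x_1_n + h·x_1', x_2_{n+1} = x_2_n + h·x_2'.
0.000000: (-0.300000, 1.510000); f=(1.510000, -0.150000) → (0.107700, 1.469500)
(x_1(0.27), x_2(0.27)) ≈ (0.1077, 1.4695)

0.1077, 1.4695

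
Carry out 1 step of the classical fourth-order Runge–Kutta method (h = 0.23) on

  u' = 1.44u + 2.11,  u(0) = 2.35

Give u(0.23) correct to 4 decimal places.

3.8479

RK4: k1 = f(x_n, u_n); k2 = f(x_n + h/2, u_n + (h/2)·k1); k3 = f(x_n + h/2, u_n + (h/2)·k2); k4 = f(x_n + h, u_n + h·k3); u_{n+1} = u_n + (h/6)·(k1 + 2k2 + 2k3 + k4).
x=0.000000, u=2.350000:
  k1 = f(0.000000, 2.350000) = 5.494000
  k2 = f(0.115000, 2.981810) = 6.403806
  k3 = f(0.115000, 3.086438) = 6.554470
  k4 = f(0.230000, 3.857528) = 7.664841
  u ← 2.350000 + (0.23/6)·(k1 + 2k2 + 2k3 + k4) = 3.847890
u(0.23) ≈ 3.8479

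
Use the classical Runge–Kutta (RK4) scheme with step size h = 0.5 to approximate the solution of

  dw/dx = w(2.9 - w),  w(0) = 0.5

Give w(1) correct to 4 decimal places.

RK4: k1 = f(x_n, w_n); k2 = f(x_n + h/2, w_n + (h/2)·k1); k3 = f(x_n + h/2, w_n + (h/2)·k2); k4 = f(x_n + h, w_n + h·k3); w_{n+1} = w_n + (h/6)·(k1 + 2k2 + 2k3 + k4).
x=0.000000, w=0.500000:
  k1 = f(0.000000, 0.500000) = 1.200000
  k2 = f(0.250000, 0.800000) = 1.680000
  k3 = f(0.250000, 0.920000) = 1.821600
  k4 = f(0.500000, 1.410800) = 2.100963
  w ← 0.500000 + (0.5/6)·(k1 + 2k2 + 2k3 + k4) = 1.358680
x=0.500000, w=1.358680:
  k1 = f(0.500000, 1.358680) = 2.094161
  k2 = f(0.750000, 1.882220) = 1.915685
  k3 = f(0.750000, 1.837602) = 1.952265
  k4 = f(1.000000, 2.334813) = 1.319606
  w ← 1.358680 + (0.5/6)·(k1 + 2k2 + 2k3 + k4) = 2.287819
w(1) ≈ 2.2878

2.2878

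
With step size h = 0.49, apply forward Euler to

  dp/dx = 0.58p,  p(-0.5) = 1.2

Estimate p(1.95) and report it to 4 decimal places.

Euler: p_{n+1} = p_n + h·f(x_n, p_n).
x=-0.500000, p=1.200000: f=0.696000 → p ← 1.200000 + 0.49·0.696000 = 1.541040
x=-0.010000, p=1.541040: f=0.893803 → p ← 1.541040 + 0.49·0.893803 = 1.979004
x=0.480000, p=1.979004: f=1.147822 → p ← 1.979004 + 0.49·1.147822 = 2.541436
x=0.970000, p=2.541436: f=1.474033 → p ← 2.541436 + 0.49·1.474033 = 3.263713
x=1.460000, p=3.263713: f=1.892953 → p ← 3.263713 + 0.49·1.892953 = 4.191260
p(1.95) ≈ 4.1913

4.1913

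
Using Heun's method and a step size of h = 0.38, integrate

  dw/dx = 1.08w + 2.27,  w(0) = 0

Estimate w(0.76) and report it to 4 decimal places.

2.5934

Heun: k1 = f(x_n, w_n); k2 = f(x_n + h, w_n + h·k1); w_{n+1} = w_n + (h/2)·(k1 + k2).
x=0.000000, w=0.000000:
  k1 = f(0.000000, 0.000000) = 2.270000
  k2 = f(0.380000, 0.862600) = 3.201608
  w ← 0.000000 + (0.38/2)·(2.270000 + 3.201608) = 1.039606
x=0.380000, w=1.039606:
  k1 = f(0.380000, 1.039606) = 3.392774
  k2 = f(0.760000, 2.328860) = 4.785168
  w ← 1.039606 + (0.38/2)·(3.392774 + 4.785168) = 2.593415
w(0.76) ≈ 2.5934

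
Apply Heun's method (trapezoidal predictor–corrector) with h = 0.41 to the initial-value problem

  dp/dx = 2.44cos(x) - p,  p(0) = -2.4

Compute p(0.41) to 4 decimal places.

-0.8639

Heun: k1 = f(x_n, p_n); k2 = f(x_n + h, p_n + h·k1); p_{n+1} = p_n + (h/2)·(k1 + k2).
x=0.000000, p=-2.400000:
  k1 = f(0.000000, -2.400000) = 4.840000
  k2 = f(0.410000, -0.415600) = 2.653375
  p ← -2.400000 + (0.41/2)·(4.840000 + 2.653375) = -0.863858
p(0.41) ≈ -0.8639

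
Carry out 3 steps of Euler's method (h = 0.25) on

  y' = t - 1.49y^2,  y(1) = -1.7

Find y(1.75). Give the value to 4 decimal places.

-12.0709

Euler: y_{n+1} = y_n + h·f(t_n, y_n).
t=1.000000, y=-1.700000: f=-3.306100 → y ← -1.700000 + 0.25·(-3.306100) = -2.526525
t=1.250000, y=-2.526525: f=-8.261160 → y ← -2.526525 + 0.25·(-8.261160) = -4.591815
t=1.500000, y=-4.591815: f=-29.916298 → y ← -4.591815 + 0.25·(-29.916298) = -12.070889
y(1.75) ≈ -12.0709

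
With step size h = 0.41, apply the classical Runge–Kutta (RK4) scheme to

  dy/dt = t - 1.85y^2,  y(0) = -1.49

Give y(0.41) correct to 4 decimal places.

-20.7936

RK4: k1 = f(t_n, y_n); k2 = f(t_n + h/2, y_n + (h/2)·k1); k3 = f(t_n + h/2, y_n + (h/2)·k2); k4 = f(t_n + h, y_n + h·k3); y_{n+1} = y_n + (h/6)·(k1 + 2k2 + 2k3 + k4).
t=0.000000, y=-1.490000:
  k1 = f(0.000000, -1.490000) = -4.107185
  k2 = f(0.205000, -2.331973) = -9.855481
  k3 = f(0.205000, -3.510374) = -22.592037
  k4 = f(0.410000, -10.752735) = -213.489425
  y ← -1.490000 + (0.41/6)·(k1 + 2k2 + 2k3 + k4) = -20.793596
y(0.41) ≈ -20.7936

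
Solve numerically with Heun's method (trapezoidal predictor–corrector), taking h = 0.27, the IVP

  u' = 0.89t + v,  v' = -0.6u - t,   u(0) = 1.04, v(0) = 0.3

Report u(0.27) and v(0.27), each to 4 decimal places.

1.1307, 0.0885

Heun on (u,v): k1 = f(t_n, state_n); k2 = f(t_n + h, state_n + h·k1); state_{n+1} = state_n + (h/2)·(k1 + k2).
0.000000: (1.040000, 0.300000)
  k1 = (0.300000, -0.624000)
  predictor → (1.121000, 0.131520)
  k2 = (0.371820, -0.942600)
  → (1.130696, 0.088509)
(u(0.27), v(0.27)) ≈ (1.1307, 0.0885)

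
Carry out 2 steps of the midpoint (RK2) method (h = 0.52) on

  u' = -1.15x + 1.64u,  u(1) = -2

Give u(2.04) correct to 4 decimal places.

Midpoint: k1 = f(x_n, u_n); k2 = f(x_n + h/2, u_n + (h/2)·k1); u_{n+1} = u_n + h·k2.
x=1.000000, u=-2.000000:
  k1 = f(1.000000, -2.000000) = -4.430000
  k2 = f(1.260000, -3.151800) = -6.617952
  u ← -2.000000 + 0.52·(-6.617952) = -5.441335
x=1.520000, u=-5.441335:
  k1 = f(1.520000, -5.441335) = -10.671789
  k2 = f(1.780000, -8.216000) = -15.521240
  u ← -5.441335 + 0.52·(-15.521240) = -13.512380
u(2.04) ≈ -13.5124

-13.5124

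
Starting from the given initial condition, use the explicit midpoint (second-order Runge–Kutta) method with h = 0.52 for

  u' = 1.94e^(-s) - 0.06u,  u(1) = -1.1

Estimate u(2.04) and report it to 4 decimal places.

Midpoint: k1 = f(s_n, u_n); k2 = f(s_n + h/2, u_n + (h/2)·k1); u_{n+1} = u_n + h·k2.
s=1.000000, u=-1.100000:
  k1 = f(1.000000, -1.100000) = 0.779686
  k2 = f(1.260000, -0.897282) = 0.604126
  u ← -1.100000 + 0.52·0.604126 = -0.785855
s=1.520000, u=-0.785855:
  k1 = f(1.520000, -0.785855) = 0.471452
  k2 = f(1.780000, -0.663277) = 0.366955
  u ← -0.785855 + 0.52·0.366955 = -0.595038
u(2.04) ≈ -0.5950

-0.5950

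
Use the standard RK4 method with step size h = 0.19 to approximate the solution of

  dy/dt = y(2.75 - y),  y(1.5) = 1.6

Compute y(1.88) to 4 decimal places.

RK4: k1 = f(t_n, y_n); k2 = f(t_n + h/2, y_n + (h/2)·k1); k3 = f(t_n + h/2, y_n + (h/2)·k2); k4 = f(t_n + h, y_n + h·k3); y_{n+1} = y_n + (h/6)·(k1 + 2k2 + 2k3 + k4).
t=1.500000, y=1.600000:
  k1 = f(1.500000, 1.600000) = 1.840000
  k2 = f(1.595000, 1.774800) = 1.730785
  k3 = f(1.595000, 1.764425) = 1.738974
  k4 = f(1.690000, 1.930405) = 1.582150
  y ← 1.600000 + (0.19/6)·(k1 + 2k2 + 2k3 + k4) = 1.928119
t=1.690000, y=1.928119:
  k1 = f(1.690000, 1.928119) = 1.584684
  k2 = f(1.785000, 2.078664) = 1.395481
  k3 = f(1.785000, 2.060690) = 1.420454
  k4 = f(1.880000, 2.198006) = 1.213287
  y ← 1.928119 + (0.19/6)·(k1 + 2k2 + 2k3 + k4) = 2.195064
y(1.88) ≈ 2.1951

2.1951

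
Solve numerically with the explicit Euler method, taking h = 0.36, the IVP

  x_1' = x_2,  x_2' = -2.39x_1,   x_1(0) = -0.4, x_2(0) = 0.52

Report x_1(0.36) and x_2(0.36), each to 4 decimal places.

Euler on (x_1,x_2): x_1_{n+1} = x_1_n + h·x_1', x_2_{n+1} = x_2_n + h·x_2'.
0.000000: (-0.400000, 0.520000); f=(0.520000, 0.956000) → (-0.212800, 0.864160)
(x_1(0.36), x_2(0.36)) ≈ (-0.2128, 0.8642)

-0.2128, 0.8642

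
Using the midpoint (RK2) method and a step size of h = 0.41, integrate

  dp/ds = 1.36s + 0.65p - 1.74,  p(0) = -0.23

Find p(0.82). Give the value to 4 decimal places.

-1.7288

Midpoint: k1 = f(s_n, p_n); k2 = f(s_n + h/2, p_n + (h/2)·k1); p_{n+1} = p_n + h·k2.
s=0.000000, p=-0.230000:
  k1 = f(0.000000, -0.230000) = -1.889500
  k2 = f(0.205000, -0.617347) = -1.862476
  p ← -0.230000 + 0.41·(-1.862476) = -0.993615
s=0.410000, p=-0.993615:
  k1 = f(0.410000, -0.993615) = -1.828250
  k2 = f(0.615000, -1.368406) = -1.793064
  p ← -0.993615 + 0.41·(-1.793064) = -1.728771
p(0.82) ≈ -1.7288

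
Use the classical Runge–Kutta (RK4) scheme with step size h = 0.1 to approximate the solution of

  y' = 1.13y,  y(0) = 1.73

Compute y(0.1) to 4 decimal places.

1.9370

RK4: k1 = f(x_n, y_n); k2 = f(x_n + h/2, y_n + (h/2)·k1); k3 = f(x_n + h/2, y_n + (h/2)·k2); k4 = f(x_n + h, y_n + h·k3); y_{n+1} = y_n + (h/6)·(k1 + 2k2 + 2k3 + k4).
x=0.000000, y=1.730000:
  k1 = f(0.000000, 1.730000) = 1.954900
  k2 = f(0.050000, 1.827745) = 2.065352
  k3 = f(0.050000, 1.833268) = 2.071592
  k4 = f(0.100000, 1.937159) = 2.188990
  y ← 1.730000 + (0.1/6)·(k1 + 2k2 + 2k3 + k4) = 1.936963
y(0.1) ≈ 1.9370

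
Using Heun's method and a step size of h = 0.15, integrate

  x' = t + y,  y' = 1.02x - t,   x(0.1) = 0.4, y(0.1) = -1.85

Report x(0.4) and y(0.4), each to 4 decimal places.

-0.0754, -1.8788

Heun on (x,y): k1 = f(t_n, state_n); k2 = f(t_n + h, state_n + h·k1); state_{n+1} = state_n + (h/2)·(k1 + k2).
0.100000: (0.400000, -1.850000)
  k1 = (-1.750000, 0.308000)
  predictor → (0.137500, -1.803800)
  k2 = (-1.553800, -0.109750)
  → (0.152215, -1.835131)
0.250000: (0.152215, -1.835131)
  k1 = (-1.585131, -0.094741)
  predictor → (-0.085555, -1.849342)
  k2 = (-1.449342, -0.487266)
  → (-0.075371, -1.878782)
(x(0.4), y(0.4)) ≈ (-0.0754, -1.8788)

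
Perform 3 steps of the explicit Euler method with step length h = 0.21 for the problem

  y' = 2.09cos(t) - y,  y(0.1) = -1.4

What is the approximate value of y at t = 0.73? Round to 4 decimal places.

Euler: y_{n+1} = y_n + h·f(t_n, y_n).
t=0.100000, y=-1.400000: f=3.479559 → y ← -1.400000 + 0.21·3.479559 = -0.669293
t=0.310000, y=-0.669293: f=2.659670 → y ← -0.669293 + 0.21·2.659670 = -0.110762
t=0.520000, y=-0.110762: f=1.924504 → y ← -0.110762 + 0.21·1.924504 = 0.293384
y(0.73) ≈ 0.2934

0.2934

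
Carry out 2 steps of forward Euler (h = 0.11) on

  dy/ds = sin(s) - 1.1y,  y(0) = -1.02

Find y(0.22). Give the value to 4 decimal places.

-0.7760

Euler: y_{n+1} = y_n + h·f(s_n, y_n).
s=0.000000, y=-1.020000: f=1.122000 → y ← -1.020000 + 0.11·1.122000 = -0.896580
s=0.110000, y=-0.896580: f=1.096016 → y ← -0.896580 + 0.11·1.096016 = -0.776018
y(0.22) ≈ -0.7760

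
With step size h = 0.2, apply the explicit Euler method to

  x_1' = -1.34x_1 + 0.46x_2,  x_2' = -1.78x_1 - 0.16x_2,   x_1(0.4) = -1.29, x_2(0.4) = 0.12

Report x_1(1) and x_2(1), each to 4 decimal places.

-0.3795, 1.0851

Euler on (x_1,x_2): x_1_{n+1} = x_1_n + h·x_1', x_2_{n+1} = x_2_n + h·x_2'.
0.400000: (-1.290000, 0.120000); f=(1.783800, 2.277000) → (-0.933240, 0.575400)
0.600000: (-0.933240, 0.575400); f=(1.515226, 1.569103) → (-0.630195, 0.889221)
0.800000: (-0.630195, 0.889221); f=(1.253503, 0.979472) → (-0.379494, 1.085115)
(x_1(1), x_2(1)) ≈ (-0.3795, 1.0851)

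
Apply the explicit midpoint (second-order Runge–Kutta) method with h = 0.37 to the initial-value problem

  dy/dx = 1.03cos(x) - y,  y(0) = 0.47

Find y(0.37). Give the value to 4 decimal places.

Midpoint: k1 = f(x_n, y_n); k2 = f(x_n + h/2, y_n + (h/2)·k1); y_{n+1} = y_n + h·k2.
x=0.000000, y=0.470000:
  k1 = f(0.000000, 0.470000) = 0.560000
  k2 = f(0.185000, 0.573600) = 0.438824
  y ← 0.470000 + 0.37·0.438824 = 0.632365
y(0.37) ≈ 0.6324

0.6324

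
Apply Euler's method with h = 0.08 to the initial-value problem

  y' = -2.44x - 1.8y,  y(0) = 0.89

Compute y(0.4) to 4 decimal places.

Euler: y_{n+1} = y_n + h·f(x_n, y_n).
x=0.000000, y=0.890000: f=-1.602000 → y ← 0.890000 + 0.08·(-1.602000) = 0.761840
x=0.080000, y=0.761840: f=-1.566512 → y ← 0.761840 + 0.08·(-1.566512) = 0.636519
x=0.160000, y=0.636519: f=-1.536134 → y ← 0.636519 + 0.08·(-1.536134) = 0.513628
x=0.240000, y=0.513628: f=-1.510131 → y ← 0.513628 + 0.08·(-1.510131) = 0.392818
x=0.320000, y=0.392818: f=-1.487872 → y ← 0.392818 + 0.08·(-1.487872) = 0.273788
y(0.4) ≈ 0.2738

0.2738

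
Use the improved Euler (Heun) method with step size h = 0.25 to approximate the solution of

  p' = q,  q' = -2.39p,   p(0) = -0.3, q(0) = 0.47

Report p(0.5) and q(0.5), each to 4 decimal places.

Heun on (p,q): k1 = f(x_n, state_n); k2 = f(x_n + h, state_n + h·k1); state_{n+1} = state_n + (h/2)·(k1 + k2).
0.000000: (-0.300000, 0.470000)
  k1 = (0.470000, 0.717000)
  predictor → (-0.182500, 0.649250)
  k2 = (0.649250, 0.436175)
  → (-0.160094, 0.614147)
0.250000: (-0.160094, 0.614147)
  k1 = (0.614147, 0.382624)
  predictor → (-0.006557, 0.709803)
  k2 = (0.709803, 0.015671)
  → (0.005400, 0.663934)
(p(0.5), q(0.5)) ≈ (0.0054, 0.6639)

0.0054, 0.6639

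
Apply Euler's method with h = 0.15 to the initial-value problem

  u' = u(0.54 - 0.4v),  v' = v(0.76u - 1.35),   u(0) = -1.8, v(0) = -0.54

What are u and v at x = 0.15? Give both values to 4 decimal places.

-2.0041, -0.3198

Euler on (u,v): u_{n+1} = u_n + h·u', v_{n+1} = v_n + h·v'.
0.000000: (-1.800000, -0.540000); f=(-1.360800, 1.467720) → (-2.004120, -0.319842)
(u(0.15), v(0.15)) ≈ (-2.0041, -0.3198)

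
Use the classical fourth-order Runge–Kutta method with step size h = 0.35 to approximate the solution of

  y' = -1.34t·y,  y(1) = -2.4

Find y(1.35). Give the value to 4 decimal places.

RK4: k1 = f(t_n, y_n); k2 = f(t_n + h/2, y_n + (h/2)·k1); k3 = f(t_n + h/2, y_n + (h/2)·k2); k4 = f(t_n + h, y_n + h·k3); y_{n+1} = y_n + (h/6)·(k1 + 2k2 + 2k3 + k4).
t=1.000000, y=-2.400000:
  k1 = f(1.000000, -2.400000) = 3.216000
  k2 = f(1.175000, -1.837200) = 2.892671
  k3 = f(1.175000, -1.893783) = 2.981761
  k4 = f(1.350000, -1.356384) = 2.453698
  y ← -2.400000 + (0.35/6)·(k1 + 2k2 + 2k3 + k4) = -1.383917
y(1.35) ≈ -1.3839

-1.3839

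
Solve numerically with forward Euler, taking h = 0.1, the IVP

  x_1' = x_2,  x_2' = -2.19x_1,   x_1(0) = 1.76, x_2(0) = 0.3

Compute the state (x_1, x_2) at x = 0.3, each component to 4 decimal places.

1.7337, -0.8676

Euler on (x_1,x_2): x_1_{n+1} = x_1_n + h·x_1', x_2_{n+1} = x_2_n + h·x_2'.
0.000000: (1.760000, 0.300000); f=(0.300000, -3.854400) → (1.790000, -0.085440)
0.100000: (1.790000, -0.085440); f=(-0.085440, -3.920100) → (1.781456, -0.477450)
0.200000: (1.781456, -0.477450); f=(-0.477450, -3.901389) → (1.733711, -0.867589)
(x_1(0.3), x_2(0.3)) ≈ (1.7337, -0.8676)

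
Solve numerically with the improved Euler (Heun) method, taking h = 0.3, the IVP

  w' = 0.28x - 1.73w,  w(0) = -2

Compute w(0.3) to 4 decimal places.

Heun: k1 = f(x_n, w_n); k2 = f(x_n + h, w_n + h·k1); w_{n+1} = w_n + (h/2)·(k1 + k2).
x=0.000000, w=-2.000000:
  k1 = f(0.000000, -2.000000) = 3.460000
  k2 = f(0.300000, -0.962000) = 1.748260
  w ← -2.000000 + (0.3/2)·(3.460000 + 1.748260) = -1.218761
w(0.3) ≈ -1.2188

-1.2188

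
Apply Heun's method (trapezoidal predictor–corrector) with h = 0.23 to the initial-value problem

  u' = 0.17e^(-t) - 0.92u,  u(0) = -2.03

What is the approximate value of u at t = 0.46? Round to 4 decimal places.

Heun: k1 = f(t_n, u_n); k2 = f(t_n + h, u_n + h·k1); u_{n+1} = u_n + (h/2)·(k1 + k2).
t=0.000000, u=-2.030000:
  k1 = f(0.000000, -2.030000) = 2.037600
  k2 = f(0.230000, -1.561352) = 1.571515
  u ← -2.030000 + (0.23/2)·(2.037600 + 1.571515) = -1.614952
t=0.230000, u=-1.614952:
  k1 = f(0.230000, -1.614952) = 1.620826
  k2 = f(0.460000, -1.242162) = 1.250107
  u ← -1.614952 + (0.23/2)·(1.620826 + 1.250107) = -1.284794
u(0.46) ≈ -1.2848

-1.2848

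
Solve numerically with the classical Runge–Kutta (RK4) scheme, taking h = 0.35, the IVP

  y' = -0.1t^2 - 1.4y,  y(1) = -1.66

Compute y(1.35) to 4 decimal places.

-1.0567

RK4: k1 = f(t_n, y_n); k2 = f(t_n + h/2, y_n + (h/2)·k1); k3 = f(t_n + h/2, y_n + (h/2)·k2); k4 = f(t_n + h, y_n + h·k3); y_{n+1} = y_n + (h/6)·(k1 + 2k2 + 2k3 + k4).
t=1.000000, y=-1.660000:
  k1 = f(1.000000, -1.660000) = 2.224000
  k2 = f(1.175000, -1.270800) = 1.641057
  k3 = f(1.175000, -1.372815) = 1.783878
  k4 = f(1.350000, -1.035643) = 1.267650
  y ← -1.660000 + (0.35/6)·(k1 + 2k2 + 2k3 + k4) = -1.056745
y(1.35) ≈ -1.0567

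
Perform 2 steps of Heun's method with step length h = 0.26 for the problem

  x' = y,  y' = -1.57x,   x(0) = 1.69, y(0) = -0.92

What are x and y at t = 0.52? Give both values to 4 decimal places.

Heun on (x,y): k1 = f(t_n, state_n); k2 = f(t_n + h, state_n + h·k1); state_{n+1} = state_n + (h/2)·(k1 + k2).
0.000000: (1.690000, -0.920000)
  k1 = (-0.920000, -2.653300)
  predictor → (1.450800, -1.609858)
  k2 = (-1.609858, -2.277756)
  → (1.361118, -1.561037)
0.260000: (1.361118, -1.561037)
  k1 = (-1.561037, -2.136956)
  predictor → (0.955249, -2.116646)
  k2 = (-2.116646, -1.499741)
  → (0.883020, -2.033808)
(x(0.52), y(0.52)) ≈ (0.8830, -2.0338)

0.8830, -2.0338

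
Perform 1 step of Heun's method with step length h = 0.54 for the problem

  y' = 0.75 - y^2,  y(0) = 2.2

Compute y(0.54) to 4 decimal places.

1.2982

Heun: k1 = f(x_n, y_n); k2 = f(x_n + h, y_n + h·k1); y_{n+1} = y_n + (h/2)·(k1 + k2).
x=0.000000, y=2.200000:
  k1 = f(0.000000, 2.200000) = -4.090000
  k2 = f(0.540000, -0.008600) = 0.749926
  y ← 2.200000 + (0.54/2)·(-4.090000 + 0.749926) = 1.298180
y(0.54) ≈ 1.2982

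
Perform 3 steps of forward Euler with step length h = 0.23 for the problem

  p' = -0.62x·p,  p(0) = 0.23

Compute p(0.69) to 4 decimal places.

0.2079

Euler: p_{n+1} = p_n + h·f(x_n, p_n).
x=0.000000, p=0.230000: f=0.000000 → p ← 0.230000 + 0.23·0.000000 = 0.230000
x=0.230000, p=0.230000: f=-0.032798 → p ← 0.230000 + 0.23·(-0.032798) = 0.222456
x=0.460000, p=0.222456: f=-0.063445 → p ← 0.222456 + 0.23·(-0.063445) = 0.207864
p(0.69) ≈ 0.2079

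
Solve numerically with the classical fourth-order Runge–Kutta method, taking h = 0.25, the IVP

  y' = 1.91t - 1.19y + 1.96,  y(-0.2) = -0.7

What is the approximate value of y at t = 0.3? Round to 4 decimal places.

RK4: k1 = f(t_n, y_n); k2 = f(t_n + h/2, y_n + (h/2)·k1); k3 = f(t_n + h/2, y_n + (h/2)·k2); k4 = f(t_n + h, y_n + h·k3); y_{n+1} = y_n + (h/6)·(k1 + 2k2 + 2k3 + k4).
t=-0.200000, y=-0.700000:
  k1 = f(-0.200000, -0.700000) = 2.411000
  k2 = f(-0.075000, -0.398625) = 2.291114
  k3 = f(-0.075000, -0.413611) = 2.308947
  k4 = f(0.050000, -0.122763) = 2.201588
  y ← -0.700000 + (0.25/6)·(k1 + 2k2 + 2k3 + k4) = -0.124470
t=0.050000, y=-0.124470:
  k1 = f(0.050000, -0.124470) = 2.203620
  k2 = f(0.175000, 0.150982) = 2.114581
  k3 = f(0.175000, 0.139852) = 2.127826
  k4 = f(0.300000, 0.407486) = 2.048092
  y ← -0.124470 + (0.25/6)·(k1 + 2k2 + 2k3 + k4) = 0.406218
y(0.3) ≈ 0.4062

0.4062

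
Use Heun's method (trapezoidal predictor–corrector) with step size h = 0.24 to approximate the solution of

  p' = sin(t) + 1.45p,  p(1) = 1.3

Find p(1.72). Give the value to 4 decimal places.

4.7918

Heun: k1 = f(t_n, p_n); k2 = f(t_n + h, p_n + h·k1); p_{n+1} = p_n + (h/2)·(k1 + k2).
t=1.000000, p=1.300000:
  k1 = f(1.000000, 1.300000) = 2.726471
  k2 = f(1.240000, 1.954353) = 3.779596
  p ← 1.300000 + (0.24/2)·(2.726471 + 3.779596) = 2.080728
t=1.240000, p=2.080728:
  k1 = f(1.240000, 2.080728) = 3.962840
  k2 = f(1.480000, 3.031810) = 5.392005
  p ← 2.080728 + (0.24/2)·(3.962840 + 5.392005) = 3.203309
t=1.480000, p=3.203309:
  k1 = f(1.480000, 3.203309) = 5.640679
  k2 = f(1.720000, 4.557072) = 7.596645
  p ← 3.203309 + (0.24/2)·(5.640679 + 7.596645) = 4.791788
p(1.72) ≈ 4.7918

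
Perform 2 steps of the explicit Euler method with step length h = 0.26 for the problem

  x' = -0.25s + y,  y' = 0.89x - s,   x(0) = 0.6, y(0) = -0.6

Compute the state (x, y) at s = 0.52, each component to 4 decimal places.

Euler on (x,y): x_{n+1} = x_n + h·x', y_{n+1} = y_n + h·y'.
0.000000: (0.600000, -0.600000); f=(-0.600000, 0.534000) → (0.444000, -0.461160)
0.260000: (0.444000, -0.461160); f=(-0.526160, 0.135160) → (0.307198, -0.426018)
(x(0.52), y(0.52)) ≈ (0.3072, -0.4260)

0.3072, -0.4260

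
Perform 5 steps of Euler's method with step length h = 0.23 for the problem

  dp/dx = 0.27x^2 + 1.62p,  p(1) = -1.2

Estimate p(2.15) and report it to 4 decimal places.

-4.6614

Euler: p_{n+1} = p_n + h·f(x_n, p_n).
x=1.000000, p=-1.200000: f=-1.674000 → p ← -1.200000 + 0.23·(-1.674000) = -1.585020
x=1.230000, p=-1.585020: f=-2.159249 → p ← -1.585020 + 0.23·(-2.159249) = -2.081647
x=1.460000, p=-2.081647: f=-2.796737 → p ← -2.081647 + 0.23·(-2.796737) = -2.724897
x=1.690000, p=-2.724897: f=-3.643186 → p ← -2.724897 + 0.23·(-3.643186) = -3.562830
x=1.920000, p=-3.562830: f=-4.776456 → p ← -3.562830 + 0.23·(-4.776456) = -4.661414
p(2.15) ≈ -4.6614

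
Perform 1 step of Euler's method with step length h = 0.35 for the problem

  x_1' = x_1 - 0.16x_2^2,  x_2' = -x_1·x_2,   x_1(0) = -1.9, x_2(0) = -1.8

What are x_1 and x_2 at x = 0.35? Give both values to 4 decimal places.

Euler on (x_1,x_2): x_1_{n+1} = x_1_n + h·x_1', x_2_{n+1} = x_2_n + h·x_2'.
0.000000: (-1.900000, -1.800000); f=(-2.418400, -3.420000) → (-2.746440, -2.997000)
(x_1(0.35), x_2(0.35)) ≈ (-2.7464, -2.9970)

-2.7464, -2.9970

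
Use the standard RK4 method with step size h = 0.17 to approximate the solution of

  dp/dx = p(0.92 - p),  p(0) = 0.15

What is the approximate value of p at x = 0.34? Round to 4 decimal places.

0.1935

RK4: k1 = f(x_n, p_n); k2 = f(x_n + h/2, p_n + (h/2)·k1); k3 = f(x_n + h/2, p_n + (h/2)·k2); k4 = f(x_n + h, p_n + h·k3); p_{n+1} = p_n + (h/6)·(k1 + 2k2 + 2k3 + k4).
x=0.000000, p=0.150000:
  k1 = f(0.000000, 0.150000) = 0.115500
  k2 = f(0.085000, 0.159818) = 0.121490
  k3 = f(0.085000, 0.160327) = 0.121796
  k4 = f(0.170000, 0.170705) = 0.127909
  p ← 0.150000 + (0.17/6)·(k1 + 2k2 + 2k3 + k4) = 0.170683
x=0.170000, p=0.170683:
  k1 = f(0.170000, 0.170683) = 0.127896
  k2 = f(0.255000, 0.181554) = 0.134068
  k3 = f(0.255000, 0.182079) = 0.134360
  k4 = f(0.340000, 0.193524) = 0.140591
  p ← 0.170683 + (0.17/6)·(k1 + 2k2 + 2k3 + k4) = 0.193501
p(0.34) ≈ 0.1935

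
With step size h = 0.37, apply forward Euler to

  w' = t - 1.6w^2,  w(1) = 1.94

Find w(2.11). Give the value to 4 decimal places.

Euler: w_{n+1} = w_n + h·f(t_n, w_n).
t=1.000000, w=1.940000: f=-5.021760 → w ← 1.940000 + 0.37·(-5.021760) = 0.081949
t=1.370000, w=0.081949: f=1.359255 → w ← 0.081949 + 0.37·1.359255 = 0.584873
t=1.740000, w=0.584873: f=1.192677 → w ← 0.584873 + 0.37·1.192677 = 1.026164
w(2.11) ≈ 1.0262

1.0262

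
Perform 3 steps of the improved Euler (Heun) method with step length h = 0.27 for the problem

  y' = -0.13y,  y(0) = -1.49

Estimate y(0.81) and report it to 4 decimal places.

-1.3411

Heun: k1 = f(t_n, y_n); k2 = f(t_n + h, y_n + h·k1); y_{n+1} = y_n + (h/2)·(k1 + k2).
t=0.000000, y=-1.490000:
  k1 = f(0.000000, -1.490000) = 0.193700
  k2 = f(0.270000, -1.437701) = 0.186901
  y ← -1.490000 + (0.27/2)·(0.193700 + 0.186901) = -1.438619
t=0.270000, y=-1.438619:
  k1 = f(0.270000, -1.438619) = 0.187020
  k2 = f(0.540000, -1.388123) = 0.180456
  y ← -1.438619 + (0.27/2)·(0.187020 + 0.180456) = -1.389010
t=0.540000, y=-1.389010:
  k1 = f(0.540000, -1.389010) = 0.180571
  k2 = f(0.810000, -1.340255) = 0.174233
  y ← -1.389010 + (0.27/2)·(0.180571 + 0.174233) = -1.341111
y(0.81) ≈ -1.3411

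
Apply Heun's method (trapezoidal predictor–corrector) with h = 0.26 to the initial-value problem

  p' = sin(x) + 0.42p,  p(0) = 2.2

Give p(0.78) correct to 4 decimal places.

Heun: k1 = f(x_n, p_n); k2 = f(x_n + h, p_n + h·k1); p_{n+1} = p_n + (h/2)·(k1 + k2).
x=0.000000, p=2.200000:
  k1 = f(0.000000, 2.200000) = 0.924000
  k2 = f(0.260000, 2.440240) = 1.281981
  p ← 2.200000 + (0.26/2)·(0.924000 + 1.281981) = 2.486778
x=0.260000, p=2.486778:
  k1 = f(0.260000, 2.486778) = 1.301527
  k2 = f(0.520000, 2.825175) = 1.683453
  p ← 2.486778 + (0.26/2)·(1.301527 + 1.683453) = 2.874825
x=0.520000, p=2.874825:
  k1 = f(0.520000, 2.874825) = 1.704307
  k2 = f(0.780000, 3.317945) = 2.096816
  p ← 2.874825 + (0.26/2)·(1.704307 + 2.096816) = 3.368971
p(0.78) ≈ 3.3690

3.3690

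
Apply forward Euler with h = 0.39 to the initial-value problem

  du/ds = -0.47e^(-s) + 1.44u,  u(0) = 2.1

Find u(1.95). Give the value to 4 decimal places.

Euler: u_{n+1} = u_n + h·f(s_n, u_n).
s=0.000000, u=2.100000: f=2.554000 → u ← 2.100000 + 0.39·2.554000 = 3.096060
s=0.390000, u=3.096060: f=4.140110 → u ← 3.096060 + 0.39·4.140110 = 4.710703
s=0.780000, u=4.710703: f=6.567961 → u ← 4.710703 + 0.39·6.567961 = 7.272208
s=1.170000, u=7.272208: f=10.326107 → u ← 7.272208 + 0.39·10.326107 = 11.299389
s=1.560000, u=11.299389: f=16.172356 → u ← 11.299389 + 0.39·16.172356 = 17.606608
u(1.95) ≈ 17.6066

17.6066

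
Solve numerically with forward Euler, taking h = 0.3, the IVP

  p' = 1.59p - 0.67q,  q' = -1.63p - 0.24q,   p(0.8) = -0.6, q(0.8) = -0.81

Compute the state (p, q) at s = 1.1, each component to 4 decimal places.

-0.7234, -0.4583

Euler on (p,q): p_{n+1} = p_n + h·p', q_{n+1} = q_n + h·q'.
0.800000: (-0.600000, -0.810000); f=(-0.411300, 1.172400) → (-0.723390, -0.458280)
(p(1.1), q(1.1)) ≈ (-0.7234, -0.4583)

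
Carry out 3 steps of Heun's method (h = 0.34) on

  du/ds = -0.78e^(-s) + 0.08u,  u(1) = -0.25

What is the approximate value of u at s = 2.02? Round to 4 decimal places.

Heun: k1 = f(s_n, u_n); k2 = f(s_n + h, u_n + h·k1); u_{n+1} = u_n + (h/2)·(k1 + k2).
s=1.000000, u=-0.250000:
  k1 = f(1.000000, -0.250000) = -0.306946
  k2 = f(1.340000, -0.354362) = -0.232589
  u ← -0.250000 + (0.34/2)·(-0.306946 + (-0.232589)) = -0.341721
s=1.340000, u=-0.341721:
  k1 = f(1.340000, -0.341721) = -0.231577
  k2 = f(1.680000, -0.420457) = -0.179008
  u ← -0.341721 + (0.34/2)·(-0.231577 + (-0.179008)) = -0.411520
s=1.680000, u=-0.411520:
  k1 = f(1.680000, -0.411520) = -0.178293
  k2 = f(2.020000, -0.472140) = -0.141242
  u ← -0.411520 + (0.34/2)·(-0.178293 + (-0.141242)) = -0.465842
u(2.02) ≈ -0.4658

-0.4658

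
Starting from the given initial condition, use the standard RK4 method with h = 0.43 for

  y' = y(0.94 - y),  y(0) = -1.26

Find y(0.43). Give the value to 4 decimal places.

-5.1923

RK4: k1 = f(s_n, y_n); k2 = f(s_n + h/2, y_n + (h/2)·k1); k3 = f(s_n + h/2, y_n + (h/2)·k2); k4 = f(s_n + h, y_n + h·k3); y_{n+1} = y_n + (h/6)·(k1 + 2k2 + 2k3 + k4).
s=0.000000, y=-1.260000:
  k1 = f(0.000000, -1.260000) = -2.772000
  k2 = f(0.215000, -1.855980) = -5.189283
  k3 = f(0.215000, -2.375696) = -7.877085
  k4 = f(0.430000, -4.647146) = -25.964288
  y ← -1.260000 + (0.43/6)·(k1 + 2k2 + 2k3 + k4) = -5.192280
y(0.43) ≈ -5.1923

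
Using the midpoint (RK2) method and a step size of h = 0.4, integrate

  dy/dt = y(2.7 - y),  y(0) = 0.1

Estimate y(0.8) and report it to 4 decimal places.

0.6072

Midpoint: k1 = f(t_n, y_n); k2 = f(t_n + h/2, y_n + (h/2)·k1); y_{n+1} = y_n + h·k2.
t=0.000000, y=0.100000:
  k1 = f(0.000000, 0.100000) = 0.260000
  k2 = f(0.200000, 0.152000) = 0.387296
  y ← 0.100000 + 0.4·0.387296 = 0.254918
t=0.400000, y=0.254918:
  k1 = f(0.400000, 0.254918) = 0.623296
  k2 = f(0.600000, 0.379578) = 0.880780
  y ← 0.254918 + 0.4·0.880780 = 0.607231
y(0.8) ≈ 0.6072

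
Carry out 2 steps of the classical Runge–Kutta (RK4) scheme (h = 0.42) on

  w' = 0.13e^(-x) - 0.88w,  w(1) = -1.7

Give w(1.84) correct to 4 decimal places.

-0.7936

RK4: k1 = f(x_n, w_n); k2 = f(x_n + h/2, w_n + (h/2)·k1); k3 = f(x_n + h/2, w_n + (h/2)·k2); k4 = f(x_n + h, w_n + h·k3); w_{n+1} = w_n + (h/6)·(k1 + 2k2 + 2k3 + k4).
x=1.000000, w=-1.700000:
  k1 = f(1.000000, -1.700000) = 1.543824
  k2 = f(1.210000, -1.375797) = 1.249467
  k3 = f(1.210000, -1.437612) = 1.303864
  k4 = f(1.420000, -1.152377) = 1.045515
  w ← -1.700000 + (0.42/6)·(k1 + 2k2 + 2k3 + k4) = -1.161280
x=1.420000, w=-1.161280:
  k1 = f(1.420000, -1.161280) = 1.053349
  k2 = f(1.630000, -0.940077) = 0.852738
  k3 = f(1.630000, -0.982205) = 0.889811
  k4 = f(1.840000, -0.787559) = 0.713698
  w ← -1.161280 + (0.42/6)·(k1 + 2k2 + 2k3 + k4) = -0.793630
w(1.84) ≈ -0.7936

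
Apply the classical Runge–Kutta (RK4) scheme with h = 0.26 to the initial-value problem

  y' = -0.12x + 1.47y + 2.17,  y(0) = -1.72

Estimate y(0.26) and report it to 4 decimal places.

RK4: k1 = f(x_n, y_n); k2 = f(x_n + h/2, y_n + (h/2)·k1); k3 = f(x_n + h/2, y_n + (h/2)·k2); k4 = f(x_n + h, y_n + h·k3); y_{n+1} = y_n + (h/6)·(k1 + 2k2 + 2k3 + k4).
x=0.000000, y=-1.720000:
  k1 = f(0.000000, -1.720000) = -0.358400
  k2 = f(0.130000, -1.766592) = -0.442490
  k3 = f(0.130000, -1.777524) = -0.458560
  k4 = f(0.260000, -1.839226) = -0.564862
  y ← -1.720000 + (0.26/6)·(k1 + 2k2 + 2k3 + k4) = -1.838099
y(0.26) ≈ -1.8381

-1.8381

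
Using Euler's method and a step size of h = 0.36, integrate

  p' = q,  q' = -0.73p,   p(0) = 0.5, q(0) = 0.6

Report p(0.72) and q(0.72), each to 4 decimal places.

0.8847, 0.2804

Euler on (p,q): p_{n+1} = p_n + h·p', q_{n+1} = q_n + h·q'.
0.000000: (0.500000, 0.600000); f=(0.600000, -0.365000) → (0.716000, 0.468600)
0.360000: (0.716000, 0.468600); f=(0.468600, -0.522680) → (0.884696, 0.280435)
(p(0.72), q(0.72)) ≈ (0.8847, 0.2804)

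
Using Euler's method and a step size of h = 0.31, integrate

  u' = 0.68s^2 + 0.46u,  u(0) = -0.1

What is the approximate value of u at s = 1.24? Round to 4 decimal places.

Euler: u_{n+1} = u_n + h·f(s_n, u_n).
s=0.000000, u=-0.100000: f=-0.046000 → u ← -0.100000 + 0.31·(-0.046000) = -0.114260
s=0.310000, u=-0.114260: f=0.012788 → u ← -0.114260 + 0.31·0.012788 = -0.110296
s=0.620000, u=-0.110296: f=0.210656 → u ← -0.110296 + 0.31·0.210656 = -0.044992
s=0.930000, u=-0.044992: f=0.567436 → u ← -0.044992 + 0.31·0.567436 = 0.130913
u(1.24) ≈ 0.1309

0.1309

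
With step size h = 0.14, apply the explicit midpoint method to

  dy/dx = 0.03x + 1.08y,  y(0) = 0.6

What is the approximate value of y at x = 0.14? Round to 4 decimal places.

0.6979

Midpoint: k1 = f(x_n, y_n); k2 = f(x_n + h/2, y_n + (h/2)·k1); y_{n+1} = y_n + h·k2.
x=0.000000, y=0.600000:
  k1 = f(0.000000, 0.600000) = 0.648000
  k2 = f(0.070000, 0.645360) = 0.699089
  y ← 0.600000 + 0.14·0.699089 = 0.697872
y(0.14) ≈ 0.6979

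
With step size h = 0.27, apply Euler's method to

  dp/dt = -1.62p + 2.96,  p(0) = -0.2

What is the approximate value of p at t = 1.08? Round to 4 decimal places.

Euler: p_{n+1} = p_n + h·f(t_n, p_n).
t=0.000000, p=-0.200000: f=3.284000 → p ← -0.200000 + 0.27·3.284000 = 0.686680
t=0.270000, p=0.686680: f=1.847578 → p ← 0.686680 + 0.27·1.847578 = 1.185526
t=0.540000, p=1.185526: f=1.039448 → p ← 1.185526 + 0.27·1.039448 = 1.466177
t=0.810000, p=1.466177: f=0.584793 → p ← 1.466177 + 0.27·0.584793 = 1.624071
p(1.08) ≈ 1.6241

1.6241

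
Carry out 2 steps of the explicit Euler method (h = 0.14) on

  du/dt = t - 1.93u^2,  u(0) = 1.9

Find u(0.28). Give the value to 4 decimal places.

0.7132

Euler: u_{n+1} = u_n + h·f(t_n, u_n).
t=0.000000, u=1.900000: f=-6.967300 → u ← 1.900000 + 0.14·(-6.967300) = 0.924578
t=0.140000, u=0.924578: f=-1.509850 → u ← 0.924578 + 0.14·(-1.509850) = 0.713199
u(0.28) ≈ 0.7132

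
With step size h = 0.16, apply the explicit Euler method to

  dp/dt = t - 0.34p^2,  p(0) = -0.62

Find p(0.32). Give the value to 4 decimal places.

Euler: p_{n+1} = p_n + h·f(t_n, p_n).
t=0.000000, p=-0.620000: f=-0.130696 → p ← -0.620000 + 0.16·(-0.130696) = -0.640911
t=0.160000, p=-0.640911: f=0.020339 → p ← -0.640911 + 0.16·0.020339 = -0.637657
p(0.32) ≈ -0.6377

-0.6377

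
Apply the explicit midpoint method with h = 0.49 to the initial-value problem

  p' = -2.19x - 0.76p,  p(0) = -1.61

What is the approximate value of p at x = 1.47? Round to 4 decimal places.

Midpoint: k1 = f(x_n, p_n); k2 = f(x_n + h/2, p_n + (h/2)·k1); p_{n+1} = p_n + h·k2.
x=0.000000, p=-1.610000:
  k1 = f(0.000000, -1.610000) = 1.223600
  k2 = f(0.245000, -1.310218) = 0.459216
  p ← -1.610000 + 0.49·0.459216 = -1.384984
x=0.490000, p=-1.384984:
  k1 = f(0.490000, -1.384984) = -0.020512
  k2 = f(0.735000, -1.390010) = -0.553243
  p ← -1.384984 + 0.49·(-0.553243) = -1.656073
x=0.980000, p=-1.656073:
  k1 = f(0.980000, -1.656073) = -0.887584
  k2 = f(1.225000, -1.873531) = -1.258866
  p ← -1.656073 + 0.49·(-1.258866) = -2.272918
p(1.47) ≈ -2.2729

-2.2729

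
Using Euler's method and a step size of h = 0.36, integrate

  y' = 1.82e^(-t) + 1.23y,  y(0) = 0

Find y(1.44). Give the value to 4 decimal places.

3.6021

Euler: y_{n+1} = y_n + h·f(t_n, y_n).
t=0.000000, y=0.000000: f=1.820000 → y ← 0.000000 + 0.36·1.820000 = 0.655200
t=0.360000, y=0.655200: f=2.075667 → y ← 0.655200 + 0.36·2.075667 = 1.402440
t=0.720000, y=1.402440: f=2.610890 → y ← 1.402440 + 0.36·2.610890 = 2.342361
t=1.080000, y=2.342361: f=3.499167 → y ← 2.342361 + 0.36·3.499167 = 3.602061
y(1.44) ≈ 3.6021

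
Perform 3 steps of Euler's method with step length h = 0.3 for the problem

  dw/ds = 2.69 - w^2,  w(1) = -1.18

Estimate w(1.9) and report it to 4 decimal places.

0.6269

Euler: w_{n+1} = w_n + h·f(s_n, w_n).
s=1.000000, w=-1.180000: f=1.297600 → w ← -1.180000 + 0.3·1.297600 = -0.790720
s=1.300000, w=-0.790720: f=2.064762 → w ← -0.790720 + 0.3·2.064762 = -0.171291
s=1.600000, w=-0.171291: f=2.660659 → w ← -0.171291 + 0.3·2.660659 = 0.626906
w(1.9) ≈ 0.6269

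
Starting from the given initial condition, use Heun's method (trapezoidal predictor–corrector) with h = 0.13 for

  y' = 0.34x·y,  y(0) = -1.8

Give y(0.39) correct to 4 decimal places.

Heun: k1 = f(x_n, y_n); k2 = f(x_n + h, y_n + h·k1); y_{n+1} = y_n + (h/2)·(k1 + k2).
x=0.000000, y=-1.800000:
  k1 = f(0.000000, -1.800000) = 0.000000
  k2 = f(0.130000, -1.800000) = -0.079560
  y ← -1.800000 + (0.13/2)·(0.000000 + (-0.079560)) = -1.805171
x=0.130000, y=-1.805171:
  k1 = f(0.130000, -1.805171) = -0.079789
  k2 = f(0.260000, -1.815544) = -0.160494
  y ← -1.805171 + (0.13/2)·(-0.079789 + (-0.160494)) = -1.820790
x=0.260000, y=-1.820790:
  k1 = f(0.260000, -1.820790) = -0.160958
  k2 = f(0.390000, -1.841714) = -0.244211
  y ← -1.820790 + (0.13/2)·(-0.160958 + (-0.244211)) = -1.847126
y(0.39) ≈ -1.8471

-1.8471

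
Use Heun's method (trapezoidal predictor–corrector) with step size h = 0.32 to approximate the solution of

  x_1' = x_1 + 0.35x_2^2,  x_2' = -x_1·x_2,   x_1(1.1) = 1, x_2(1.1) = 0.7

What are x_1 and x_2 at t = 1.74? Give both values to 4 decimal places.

1.9684, 0.2933

Heun on (x_1,x_2): k1 = f(t_n, state_n); k2 = f(t_n + h, state_n + h·k1); state_{n+1} = state_n + (h/2)·(k1 + k2).
1.100000: (1.000000, 0.700000)
  k1 = (1.171500, -0.700000)
  predictor → (1.374880, 0.476000)
  k2 = (1.454182, -0.654443)
  → (1.420109, 0.483289)
1.420000: (1.420109, 0.483289)
  k1 = (1.501858, -0.686323)
  predictor → (1.900704, 0.263666)
  k2 = (1.925035, -0.501150)
  → (1.968412, 0.293293)
(x_1(1.74), x_2(1.74)) ≈ (1.9684, 0.2933)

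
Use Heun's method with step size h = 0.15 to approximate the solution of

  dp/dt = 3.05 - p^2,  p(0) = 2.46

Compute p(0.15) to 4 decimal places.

2.1607

Heun: k1 = f(t_n, p_n); k2 = f(t_n + h, p_n + h·k1); p_{n+1} = p_n + (h/2)·(k1 + k2).
t=0.000000, p=2.460000:
  k1 = f(0.000000, 2.460000) = -3.001600
  k2 = f(0.150000, 2.009760) = -0.989135
  p ← 2.460000 + (0.15/2)·(-3.001600 + (-0.989135)) = 2.160695
p(0.15) ≈ 2.1607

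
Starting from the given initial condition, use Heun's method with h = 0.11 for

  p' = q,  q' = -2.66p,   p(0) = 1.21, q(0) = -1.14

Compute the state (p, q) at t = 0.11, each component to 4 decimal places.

Heun on (p,q): k1 = f(t_n, state_n); k2 = f(t_n + h, state_n + h·k1); state_{n+1} = state_n + (h/2)·(k1 + k2).
0.000000: (1.210000, -1.140000)
  k1 = (-1.140000, -3.218600)
  predictor → (1.084600, -1.494046)
  k2 = (-1.494046, -2.885036)
  → (1.065127, -1.475700)
(p(0.11), q(0.11)) ≈ (1.0651, -1.4757)

1.0651, -1.4757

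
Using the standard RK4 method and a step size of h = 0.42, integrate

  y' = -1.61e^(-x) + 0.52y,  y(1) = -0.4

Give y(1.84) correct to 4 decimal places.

-1.0540

RK4: k1 = f(x_n, y_n); k2 = f(x_n + h/2, y_n + (h/2)·k1); k3 = f(x_n + h/2, y_n + (h/2)·k2); k4 = f(x_n + h, y_n + h·k3); y_{n+1} = y_n + (h/6)·(k1 + 2k2 + 2k3 + k4).
x=1.000000, y=-0.400000:
  k1 = f(1.000000, -0.400000) = -0.800286
  k2 = f(1.210000, -0.568060) = -0.775489
  k3 = f(1.210000, -0.562853) = -0.772781
  k4 = f(1.420000, -0.724568) = -0.765935
  y ← -0.400000 + (0.42/6)·(k1 + 2k2 + 2k3 + k4) = -0.726393
x=1.420000, y=-0.726393:
  k1 = f(1.420000, -0.726393) = -0.766884
  k2 = f(1.630000, -0.887439) = -0.776915
  k3 = f(1.630000, -0.889545) = -0.778010
  k4 = f(1.840000, -1.053158) = -0.803338
  y ← -0.726393 + (0.42/6)·(k1 + 2k2 + 2k3 + k4) = -1.053998
y(1.84) ≈ -1.0540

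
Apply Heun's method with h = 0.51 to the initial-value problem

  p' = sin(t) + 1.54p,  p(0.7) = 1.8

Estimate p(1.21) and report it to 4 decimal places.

Heun: k1 = f(t_n, p_n); k2 = f(t_n + h, p_n + h·k1); p_{n+1} = p_n + (h/2)·(k1 + k2).
t=0.700000, p=1.800000:
  k1 = f(0.700000, 1.800000) = 3.416218
  k2 = f(1.210000, 3.542271) = 6.390713
  p ← 1.800000 + (0.51/2)·(3.416218 + 6.390713) = 4.300767
p(1.21) ≈ 4.3008

4.3008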